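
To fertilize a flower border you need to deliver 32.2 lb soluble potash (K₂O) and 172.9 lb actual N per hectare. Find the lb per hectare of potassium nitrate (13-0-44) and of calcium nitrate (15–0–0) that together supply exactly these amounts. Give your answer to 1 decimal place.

With a, b = lb per hectare of potassium nitrate and calcium nitrate:
K₂O: 0.44·a + 0·b = 32.2
N: 0.13·a + 0.15·b = 172.9
Eliminate b: (row1) − 0/0.15·(row2) → 0.44·a = 32.2, so a = 73.1818.
Then b = (172.9 − 0.13·73.1818) / 0.15 = 1089.24.

73.2 lb potassium nitrate, 1089.2 lb calcium nitrate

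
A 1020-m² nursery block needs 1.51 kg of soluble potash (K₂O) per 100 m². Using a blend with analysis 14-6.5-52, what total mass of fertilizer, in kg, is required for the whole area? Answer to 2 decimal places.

29.62 kg

Product per 100 m² = 1.51 / 52% = 2.90385 kg.
Total product = 2.90385 × 1020 / 100 = 29.6192 kg.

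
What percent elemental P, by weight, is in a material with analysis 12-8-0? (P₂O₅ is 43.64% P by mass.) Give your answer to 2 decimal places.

%P = 8 × 0.4364 = 3.4912%.

3.49% P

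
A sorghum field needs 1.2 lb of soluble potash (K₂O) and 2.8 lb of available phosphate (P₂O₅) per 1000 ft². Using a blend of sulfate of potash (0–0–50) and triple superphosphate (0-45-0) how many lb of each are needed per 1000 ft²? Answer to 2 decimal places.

2.40 lb sulfate of potash, 6.22 lb triple superphosphate

With a, b = lb per 1000 ft² of sulfate of potash and triple superphosphate:
K₂O: 0.5·a + 0·b = 1.2
P₂O₅: 0·a + 0.45·b = 2.8
Solving simultaneously: a = 2.4, b = 6.22222.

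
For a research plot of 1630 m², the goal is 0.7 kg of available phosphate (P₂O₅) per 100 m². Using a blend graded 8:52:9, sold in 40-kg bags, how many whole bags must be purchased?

1 bags

Product per 100 m² = 0.7 / 52% = 1.34615 kg.
Total product = 1.34615 × 1630 / 100 = 21.9423 kg.
Bags = ⌈21.9423 / 40⌉ = 1.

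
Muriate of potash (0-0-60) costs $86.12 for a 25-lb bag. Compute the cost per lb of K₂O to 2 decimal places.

K₂O in bag = 25 × 60% = 15 lb.
Cost per lb K₂O = $86.12 / 15 = $5.7413.

$5.74 per lb K₂O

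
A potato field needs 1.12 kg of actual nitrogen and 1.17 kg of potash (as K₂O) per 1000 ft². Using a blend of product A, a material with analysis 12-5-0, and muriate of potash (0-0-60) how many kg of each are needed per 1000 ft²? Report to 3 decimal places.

Per-1000 ft² balance (a = product A, b = muriate of potash):
N: 0.12·a + 0·b = 1.12
K₂O: 0·a + 0.6·b = 1.17
Solving simultaneously: a = 9.33333, b = 1.95.

9.333 kg product A, 1.950 kg muriate of potash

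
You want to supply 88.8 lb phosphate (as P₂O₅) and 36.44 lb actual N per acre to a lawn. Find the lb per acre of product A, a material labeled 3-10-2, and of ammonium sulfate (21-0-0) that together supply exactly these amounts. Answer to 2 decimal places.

888.00 lb product A, 46.67 lb ammonium sulfate

Let a = lb of product A, b = lb of ammonium sulfate (per acre).
P₂O₅: 0.1·a + 0·b = 88.8
N: 0.03·a + 0.21·b = 36.44
From row1: a = (88.8 − 0·b) / 0.1.
Into row2: 0.03·(88.8 − 0·b)/0.1 + 0.21·b = 36.44 → b = 46.6667, a = 888.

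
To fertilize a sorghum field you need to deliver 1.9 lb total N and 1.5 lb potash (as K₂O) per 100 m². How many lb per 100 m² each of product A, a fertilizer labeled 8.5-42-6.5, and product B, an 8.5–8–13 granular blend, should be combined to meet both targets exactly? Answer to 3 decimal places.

21.629 lb product A, 0.724 lb product B

With a, b = lb per 100 m² of product A and product B:
N: 0.085·a + 0.085·b = 1.9
K₂O: 0.065·a + 0.13·b = 1.5
Solving simultaneously: a = 21.62896, b = 0.723982.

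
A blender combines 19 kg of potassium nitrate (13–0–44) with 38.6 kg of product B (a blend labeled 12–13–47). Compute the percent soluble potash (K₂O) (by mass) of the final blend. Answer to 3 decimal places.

46.010% K₂O

Total mass = 19 + 38.6 = 57.6 kg.
K₂O mass = 44%×19 + 47%×38.6 = 26.502 kg.
% K₂O = 26.502 / 57.6 = 46.0104%.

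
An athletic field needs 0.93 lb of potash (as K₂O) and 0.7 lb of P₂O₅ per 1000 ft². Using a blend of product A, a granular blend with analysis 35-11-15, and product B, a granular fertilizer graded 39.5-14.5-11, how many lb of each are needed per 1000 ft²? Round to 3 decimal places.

Let a = lb of product A, b = lb of product B (per 1000 ft²).
K₂O: 0.15·a + 0.11·b = 0.93
P₂O₅: 0.11·a + 0.145·b = 0.7
Solving simultaneously: a = 5.99482, b = 0.279793.

5.995 lb product A, 0.280 lb product B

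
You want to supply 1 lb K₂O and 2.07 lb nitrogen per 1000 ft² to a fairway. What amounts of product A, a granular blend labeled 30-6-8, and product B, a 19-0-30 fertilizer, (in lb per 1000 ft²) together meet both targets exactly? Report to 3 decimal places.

5.762 lb product A, 1.797 lb product B

Let a = lb of product A, b = lb of product B (per 1000 ft²).
K₂O: 0.08·a + 0.3·b = 1
N: 0.3·a + 0.19·b = 2.07
Eliminate a: (row1) − 0.08/0.3·(row2) → 0.249333·b = 0.448, so b = 1.79679.
Back-substitute: a = (1 − 0.3·1.79679) / 0.08 = 5.76203.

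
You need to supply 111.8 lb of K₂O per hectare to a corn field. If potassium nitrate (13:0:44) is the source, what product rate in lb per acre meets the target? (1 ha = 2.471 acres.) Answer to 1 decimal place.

Product per hectare = 111.8 / 44% = 254.091 lb.
Convert to per acre: 254.091 × 0.404694 = 102.829 lb.

102.8 lb of product per acre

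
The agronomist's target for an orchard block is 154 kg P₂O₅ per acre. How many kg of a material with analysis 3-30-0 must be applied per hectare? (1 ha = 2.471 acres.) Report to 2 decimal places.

Product per acre = 154 / 30% = 513.333 kg.
Convert to per hectare: 513.333 × 2.471 = 1268.447 kg.

1268.45 kg of product per hectare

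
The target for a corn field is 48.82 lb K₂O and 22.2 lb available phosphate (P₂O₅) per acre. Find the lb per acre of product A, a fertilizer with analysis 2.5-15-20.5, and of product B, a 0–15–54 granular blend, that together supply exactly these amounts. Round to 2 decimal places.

Per-acre balance (a = product A, b = product B):
K₂O: 0.205·a + 0.54·b = 48.82
P₂O₅: 0.15·a + 0.15·b = 22.2
Eliminate a: (row1) − 0.205/0.15·(row2) → 0.335·b = 18.48, so b = 55.1642.
Back-substitute: a = (48.82 − 0.54·55.1642) / 0.205 = 92.8358.

92.84 lb product A, 55.16 lb product B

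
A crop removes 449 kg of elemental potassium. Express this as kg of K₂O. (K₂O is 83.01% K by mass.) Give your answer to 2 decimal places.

K₂O = 449 / 0.8301 = 540.899 kg.

540.90 kg K₂O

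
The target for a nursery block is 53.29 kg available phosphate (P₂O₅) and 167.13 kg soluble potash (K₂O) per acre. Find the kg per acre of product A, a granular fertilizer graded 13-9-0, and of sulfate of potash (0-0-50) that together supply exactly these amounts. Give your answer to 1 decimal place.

Let a = kg of product A, b = kg of sulfate of potash (per acre).
P₂O₅: 0.09·a + 0·b = 53.29
K₂O: 0·a + 0.5·b = 167.13
Solving simultaneously: a = 592.111, b = 334.26.

592.1 kg product A, 334.3 kg sulfate of potash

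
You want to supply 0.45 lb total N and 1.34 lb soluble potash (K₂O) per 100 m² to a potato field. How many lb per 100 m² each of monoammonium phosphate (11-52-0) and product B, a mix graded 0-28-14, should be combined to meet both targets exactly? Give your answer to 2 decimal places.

Let a = lb of monoammonium phosphate, b = lb of product B (per 100 m²).
N: 0.11·a + 0·b = 0.45
K₂O: 0·a + 0.14·b = 1.34
Solving simultaneously: a = 4.09091, b = 9.57143.

4.09 lb monoammonium phosphate, 9.57 lb product B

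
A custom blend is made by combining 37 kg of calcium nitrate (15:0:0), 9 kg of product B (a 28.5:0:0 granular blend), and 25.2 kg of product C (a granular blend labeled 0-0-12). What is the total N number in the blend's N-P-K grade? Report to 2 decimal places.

11.40% N

Total mass = 37 + 9 + 25.2 = 71.2 kg.
N mass = 15%×37 + 28.5%×9 + 0%×25.2 = 8.115 kg.
% N = 8.115 / 71.2 = 11.3975%.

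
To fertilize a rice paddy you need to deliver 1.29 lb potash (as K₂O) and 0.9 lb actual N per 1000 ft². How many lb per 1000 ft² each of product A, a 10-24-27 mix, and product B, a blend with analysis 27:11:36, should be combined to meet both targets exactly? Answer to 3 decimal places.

0.659 lb product A, 3.089 lb product B

With a, b = lb per 1000 ft² of product A and product B:
K₂O: 0.27·a + 0.36·b = 1.29
N: 0.1·a + 0.27·b = 0.9
Solving simultaneously: a = 0.658537, b = 3.08943.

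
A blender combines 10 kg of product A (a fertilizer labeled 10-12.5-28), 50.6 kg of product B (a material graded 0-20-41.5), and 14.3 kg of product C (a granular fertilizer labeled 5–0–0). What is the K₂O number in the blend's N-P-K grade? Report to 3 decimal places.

Total mass = 10 + 50.6 + 14.3 = 74.9 kg.
K₂O mass = 28%×10 + 41.5%×50.6 + 0%×14.3 = 23.799 kg.
% K₂O = 23.799 / 74.9 = 31.7744%.

31.774% K₂O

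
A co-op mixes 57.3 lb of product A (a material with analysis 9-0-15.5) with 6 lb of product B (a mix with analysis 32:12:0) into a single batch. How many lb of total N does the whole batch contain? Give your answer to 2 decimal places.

N mass = 9%×57.3 + 32%×6 = 7.077 lb.

7.08 lb N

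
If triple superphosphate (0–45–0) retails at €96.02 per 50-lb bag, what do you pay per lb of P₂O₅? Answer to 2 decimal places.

€4.27 per lb P₂O₅

P₂O₅ in bag = 50 × 45% = 22.5 lb.
Cost per lb P₂O₅ = €96.02 / 22.5 = €4.2676.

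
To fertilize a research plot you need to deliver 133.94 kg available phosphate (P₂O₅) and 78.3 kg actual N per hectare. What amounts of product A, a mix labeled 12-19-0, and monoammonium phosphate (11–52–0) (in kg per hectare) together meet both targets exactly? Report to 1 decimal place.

626.1 kg product A, 28.8 kg monoammonium phosphate

Per-hectare balance (a = product A, b = monoammonium phosphate):
P₂O₅: 0.19·a + 0.52·b = 133.94
N: 0.12·a + 0.11·b = 78.3
Eliminate a: (row1) − 0.19/0.12·(row2) → 0.345833·b = 9.965, so b = 28.8145.
Back-substitute: a = (133.94 − 0.52·28.8145) / 0.19 = 626.087.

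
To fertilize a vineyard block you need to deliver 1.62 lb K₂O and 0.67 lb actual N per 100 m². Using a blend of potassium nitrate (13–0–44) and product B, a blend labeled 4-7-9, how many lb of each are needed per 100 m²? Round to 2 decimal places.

0.76 lb potassium nitrate, 14.27 lb product B

Let a = lb of potassium nitrate, b = lb of product B (per 100 m²).
K₂O: 0.44·a + 0.09·b = 1.62
N: 0.13·a + 0.04·b = 0.67
Eliminate a: (row1) − 0.44/0.13·(row2) → -0.0453846·b = -0.647692, so b = 14.2712.
Back-substitute: a = (1.62 − 0.09·14.2712) / 0.44 = 0.762712.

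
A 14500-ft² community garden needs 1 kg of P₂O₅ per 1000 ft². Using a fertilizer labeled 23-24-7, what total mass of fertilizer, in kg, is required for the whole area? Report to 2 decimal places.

60.42 kg

Product per 1000 ft² = 1 / 24% = 4.16667 kg.
Total product = 4.16667 × 14500 / 1000 = 60.4167 kg.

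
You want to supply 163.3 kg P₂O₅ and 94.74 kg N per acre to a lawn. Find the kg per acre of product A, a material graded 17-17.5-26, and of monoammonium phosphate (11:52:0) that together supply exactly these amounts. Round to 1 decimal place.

Let a = kg of product A, b = kg of monoammonium phosphate (per acre).
P₂O₅: 0.175·a + 0.52·b = 163.3
N: 0.17·a + 0.11·b = 94.74
Solving simultaneously: a = 452.665, b = 161.699.

452.7 kg product A, 161.7 kg monoammonium phosphate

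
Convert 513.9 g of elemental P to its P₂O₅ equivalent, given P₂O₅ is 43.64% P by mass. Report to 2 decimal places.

1177.59 g P₂O₅

P₂O₅ = 513.9 / 0.4364 = 1177.589 g.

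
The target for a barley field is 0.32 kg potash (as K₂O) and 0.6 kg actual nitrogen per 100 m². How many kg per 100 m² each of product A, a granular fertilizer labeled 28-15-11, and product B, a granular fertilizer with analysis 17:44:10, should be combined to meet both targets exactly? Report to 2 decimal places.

Per-100 m² balance (a = product A, b = product B):
K₂O: 0.11·a + 0.1·b = 0.32
N: 0.28·a + 0.17·b = 0.6
From row1: a = (0.32 − 0.1·b) / 0.11.
Into row2: 0.28·(0.32 − 0.1·b)/0.11 + 0.17·b = 0.6 → b = 2.53763, a = 0.602151.

0.60 kg product A, 2.54 kg product B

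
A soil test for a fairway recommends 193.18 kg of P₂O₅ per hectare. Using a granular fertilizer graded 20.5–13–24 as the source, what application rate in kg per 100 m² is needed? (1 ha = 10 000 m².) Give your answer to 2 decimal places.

14.86 kg of product per hundred sq m

Product per hectare = 193.18 / 13% = 1486 kg.
Convert to per 100 m²: 1486 × 0.01 = 14.86 kg.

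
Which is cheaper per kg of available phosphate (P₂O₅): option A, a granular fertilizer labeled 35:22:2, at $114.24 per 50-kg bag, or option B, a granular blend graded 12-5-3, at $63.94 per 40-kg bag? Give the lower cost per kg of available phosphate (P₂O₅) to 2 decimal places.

$10.39 per kg P₂O₅ (option A)

option A: P₂O₅ per bag = 50 × 22% = 11 kg; cost = 114.24 / 11 = $10.3855/kg P₂O₅.
option B: P₂O₅ per bag = 40 × 5% = 2 kg; cost = 63.94 / 2 = $31.9700/kg P₂O₅.
option A is cheaper.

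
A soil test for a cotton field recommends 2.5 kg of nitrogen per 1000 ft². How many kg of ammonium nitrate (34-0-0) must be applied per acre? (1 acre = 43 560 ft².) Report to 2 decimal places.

Product per 1000 ft² = 2.5 / 34% = 7.35294 kg.
Convert to per acre: 7.35294 × 43.56 = 320.294 kg.

320.29 kg of product per acre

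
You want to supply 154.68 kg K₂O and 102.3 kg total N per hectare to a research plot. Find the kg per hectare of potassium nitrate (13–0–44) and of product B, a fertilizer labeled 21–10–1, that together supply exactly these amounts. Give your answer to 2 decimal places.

345.33 kg potassium nitrate, 273.37 kg product B

With a, b = kg per hectare of potassium nitrate and product B:
K₂O: 0.44·a + 0.01·b = 154.68
N: 0.13·a + 0.21·b = 102.3
From row1: a = (154.68 − 0.01·b) / 0.44.
Into row2: 0.13·(154.68 − 0.01·b)/0.44 + 0.21·b = 102.3 → b = 273.366, a = 345.333.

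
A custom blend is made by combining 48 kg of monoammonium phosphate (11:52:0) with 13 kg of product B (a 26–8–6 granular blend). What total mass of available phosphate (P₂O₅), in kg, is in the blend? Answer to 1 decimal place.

P₂O₅ mass = 52%×48 + 8%×13 = 26 kg.

26.0 kg P₂O₅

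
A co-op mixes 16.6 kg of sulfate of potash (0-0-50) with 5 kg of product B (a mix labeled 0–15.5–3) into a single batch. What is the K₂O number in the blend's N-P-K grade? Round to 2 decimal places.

39.12% K₂O

Total mass = 16.6 + 5 = 21.6 kg.
K₂O mass = 50%×16.6 + 3%×5 = 8.45 kg.
% K₂O = 8.45 / 21.6 = 39.1204%.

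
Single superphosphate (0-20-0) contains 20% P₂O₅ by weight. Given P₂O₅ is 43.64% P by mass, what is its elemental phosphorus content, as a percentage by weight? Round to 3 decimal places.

%P = 20 × 0.4364 = 8.728%.

8.728% P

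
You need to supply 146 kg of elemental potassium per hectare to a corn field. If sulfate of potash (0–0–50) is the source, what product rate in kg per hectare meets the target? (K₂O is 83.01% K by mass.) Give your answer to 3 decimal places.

351.765 kg of product per hectare

As K₂O: 146 / 0.8301 = 175.882 kg per hectare.
Product per hectare = 175.882 / 50% = 351.7648 kg.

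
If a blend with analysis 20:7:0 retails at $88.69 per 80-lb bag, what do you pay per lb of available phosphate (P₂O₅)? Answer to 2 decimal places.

P₂O₅ in bag = 80 × 7% = 5.6 lb.
Cost per lb P₂O₅ = $88.69 / 5.6 = $15.8375.

$15.84 per lb P₂O₅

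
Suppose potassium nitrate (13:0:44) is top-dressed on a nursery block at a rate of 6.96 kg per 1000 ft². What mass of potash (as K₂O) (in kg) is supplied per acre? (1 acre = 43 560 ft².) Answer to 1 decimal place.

K₂O per 1000 ft² = 6.96 × 44% = 3.0624 kg.
Convert to per acre: 3.0624 × 43.56 = 133.398 kg.

133.4 kg K₂O per acre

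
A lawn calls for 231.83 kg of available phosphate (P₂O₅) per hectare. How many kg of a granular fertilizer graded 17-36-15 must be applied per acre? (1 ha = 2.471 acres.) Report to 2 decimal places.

260.61 kg of product per acre

Product per hectare = 231.83 / 36% = 643.972 kg.
Convert to per acre: 643.972 × 0.404694 = 260.612 kg.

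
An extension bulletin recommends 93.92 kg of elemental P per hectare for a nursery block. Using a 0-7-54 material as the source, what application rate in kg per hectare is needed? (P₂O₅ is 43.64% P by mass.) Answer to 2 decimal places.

3074.51 kg of product per hectare

As P₂O₅: 93.92 / 0.4364 = 215.215 kg per hectare.
Product per hectare = 215.215 / 7% = 3074.506 kg.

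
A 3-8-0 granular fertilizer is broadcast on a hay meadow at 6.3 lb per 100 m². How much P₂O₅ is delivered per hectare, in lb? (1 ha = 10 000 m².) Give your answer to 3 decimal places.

P₂O₅ per 100 m² = 6.3 × 8% = 0.504 lb.
Convert to per hectare: 0.504 × 100 = 50.4 lb.

50.400 lb P₂O₅ per hectare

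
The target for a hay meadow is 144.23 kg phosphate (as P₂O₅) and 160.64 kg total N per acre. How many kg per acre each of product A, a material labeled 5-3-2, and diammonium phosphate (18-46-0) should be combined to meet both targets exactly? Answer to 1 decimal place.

With a, b = kg per acre of product A and diammonium phosphate:
P₂O₅: 0.03·a + 0.46·b = 144.23
N: 0.05·a + 0.18·b = 160.64
Eliminate a: (row1) − 0.03/0.05·(row2) → 0.352·b = 47.846, so b = 135.926.
Back-substitute: a = (144.23 − 0.46·135.926) / 0.03 = 2723.47.

2723.5 kg product A, 135.9 kg diammonium phosphate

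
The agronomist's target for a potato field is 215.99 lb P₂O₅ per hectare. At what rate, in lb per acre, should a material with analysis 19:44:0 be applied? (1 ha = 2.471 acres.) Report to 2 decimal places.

Product per hectare = 215.99 / 44% = 490.886 lb.
Convert to per acre: 490.886 × 0.404694 = 198.659 lb.

198.66 lb of product per acre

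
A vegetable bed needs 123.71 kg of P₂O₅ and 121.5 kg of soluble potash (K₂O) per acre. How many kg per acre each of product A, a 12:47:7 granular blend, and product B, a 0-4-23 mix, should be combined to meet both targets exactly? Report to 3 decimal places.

224.058 kg product A, 460.069 kg product B

With a, b = kg per acre of product A and product B:
P₂O₅: 0.47·a + 0.04·b = 123.71
K₂O: 0.07·a + 0.23·b = 121.5
From row1: a = (123.71 − 0.04·b) / 0.47.
Into row2: 0.07·(123.71 − 0.04·b)/0.47 + 0.23·b = 121.5 → b = 460.0693, a = 224.0579.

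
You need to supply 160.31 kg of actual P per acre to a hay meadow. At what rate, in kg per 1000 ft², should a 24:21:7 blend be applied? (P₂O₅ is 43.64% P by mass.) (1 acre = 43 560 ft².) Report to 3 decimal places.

As P₂O₅: 160.31 / 0.4364 = 367.346 kg per acre.
Product per acre = 367.346 / 21% = 1749.27 kg.
Convert to per 1000 ft²: 1749.27 × 0.0229568 = 40.1577 kg.

40.158 kg of product per thousand sq ft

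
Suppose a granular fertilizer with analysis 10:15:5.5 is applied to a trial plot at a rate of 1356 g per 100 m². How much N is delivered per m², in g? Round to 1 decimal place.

1.4 g N per sq m

nitrogen per 100 m² = 1356 × 10% = 135.6 g.
Convert to per m²: 135.6 × 0.01 = 1.356 g.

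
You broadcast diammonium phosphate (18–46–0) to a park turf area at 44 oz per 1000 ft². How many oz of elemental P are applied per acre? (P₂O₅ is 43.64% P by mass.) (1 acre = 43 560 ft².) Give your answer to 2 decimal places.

P₂O₅ per 1000 ft² = 44 × 46% = 20.24 oz.
Elemental P = 20.24 × 0.4364 = 8.83274 oz per 1000 ft².
Convert to per acre: 8.83274 × 43.56 = 384.754 oz.

384.75 oz P per acre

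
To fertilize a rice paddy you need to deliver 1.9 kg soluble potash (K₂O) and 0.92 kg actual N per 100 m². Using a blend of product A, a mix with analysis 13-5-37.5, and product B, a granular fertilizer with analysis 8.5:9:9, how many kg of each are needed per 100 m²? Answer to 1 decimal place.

3.9 kg product A, 4.9 kg product B

With a, b = kg per 100 m² of product A and product B:
K₂O: 0.375·a + 0.09·b = 1.9
N: 0.13·a + 0.085·b = 0.92
Eliminate b: (row1) − 0.09/0.085·(row2) → 0.237353·a = 0.925882, so a = 3.90087.
Then b = (0.92 − 0.13·3.90087) / 0.085 = 4.8575.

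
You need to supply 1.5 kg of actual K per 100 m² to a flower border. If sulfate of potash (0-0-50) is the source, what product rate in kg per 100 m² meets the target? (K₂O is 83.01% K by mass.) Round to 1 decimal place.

3.6 kg of product per hundred sq m

As K₂O: 1.5 / 0.8301 = 1.80701 kg per 100 m².
Product per 100 m² = 1.80701 / 50% = 3.61402 kg.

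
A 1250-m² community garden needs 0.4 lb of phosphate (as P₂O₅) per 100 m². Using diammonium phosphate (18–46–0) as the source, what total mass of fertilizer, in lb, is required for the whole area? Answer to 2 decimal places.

Product per 100 m² = 0.4 / 46% = 0.869565 lb.
Total product = 0.869565 × 1250 / 100 = 10.8696 lb.

10.87 lb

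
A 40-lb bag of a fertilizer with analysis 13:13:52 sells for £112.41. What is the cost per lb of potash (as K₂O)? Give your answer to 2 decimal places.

£5.40 per lb K₂O

K₂O in bag = 40 × 52% = 20.8 lb.
Cost per lb K₂O = £112.41 / 20.8 = £5.4043.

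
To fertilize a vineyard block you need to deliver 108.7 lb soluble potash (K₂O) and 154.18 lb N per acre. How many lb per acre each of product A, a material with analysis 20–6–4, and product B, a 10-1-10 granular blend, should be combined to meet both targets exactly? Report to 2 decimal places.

284.25 lb product A, 973.30 lb product B

With a, b = lb per acre of product A and product B:
K₂O: 0.04·a + 0.1·b = 108.7
N: 0.2·a + 0.1·b = 154.18
Eliminate b: (row1) − 0.1/0.1·(row2) → -0.16·a = -45.48, so a = 284.25.
Then b = (154.18 − 0.2·284.25) / 0.1 = 973.3.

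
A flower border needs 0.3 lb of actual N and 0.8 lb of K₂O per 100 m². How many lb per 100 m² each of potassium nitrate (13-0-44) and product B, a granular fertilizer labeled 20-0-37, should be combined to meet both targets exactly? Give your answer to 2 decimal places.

Per-100 m² balance (a = potassium nitrate, b = product B):
N: 0.13·a + 0.2·b = 0.3
K₂O: 0.44·a + 0.37·b = 0.8
From row1: a = (0.3 − 0.2·b) / 0.13.
Into row2: 0.44·(0.3 − 0.2·b)/0.13 + 0.37·b = 0.8 → b = 0.701754, a = 1.22807.

1.23 lb potassium nitrate, 0.70 lb product B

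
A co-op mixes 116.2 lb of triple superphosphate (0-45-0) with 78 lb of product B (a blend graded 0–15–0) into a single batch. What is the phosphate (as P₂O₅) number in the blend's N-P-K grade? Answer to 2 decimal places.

Total mass = 116.2 + 78 = 194.2 lb.
P₂O₅ mass = 45%×116.2 + 15%×78 = 63.99 lb.
% P₂O₅ = 63.99 / 194.2 = 32.9506%.

32.95% P₂O₅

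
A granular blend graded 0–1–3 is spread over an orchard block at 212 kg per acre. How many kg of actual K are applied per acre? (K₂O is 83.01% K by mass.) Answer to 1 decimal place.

5.3 kg K per acre

K₂O per acre = 212 × 3% = 6.36 kg.
Elemental K = 6.36 × 0.8301 = 5.27944 kg per acre.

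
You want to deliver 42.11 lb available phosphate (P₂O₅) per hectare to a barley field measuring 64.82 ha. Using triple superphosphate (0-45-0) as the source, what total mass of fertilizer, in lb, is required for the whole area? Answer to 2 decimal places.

Product per hectare = 42.11 / 45% = 93.5778 lb.
Total product = 93.5778 × 64.82 = 6065.712 lb.

6065.71 lb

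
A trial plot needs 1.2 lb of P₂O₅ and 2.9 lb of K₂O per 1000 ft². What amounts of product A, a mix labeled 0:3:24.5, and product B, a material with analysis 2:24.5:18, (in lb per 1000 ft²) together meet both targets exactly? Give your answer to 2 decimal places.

Per-1000 ft² balance (a = product A, b = product B):
P₂O₅: 0.03·a + 0.245·b = 1.2
K₂O: 0.245·a + 0.18·b = 2.9
Solving simultaneously: a = 9.05263, b = 3.78947.

9.05 lb product A, 3.79 lb product B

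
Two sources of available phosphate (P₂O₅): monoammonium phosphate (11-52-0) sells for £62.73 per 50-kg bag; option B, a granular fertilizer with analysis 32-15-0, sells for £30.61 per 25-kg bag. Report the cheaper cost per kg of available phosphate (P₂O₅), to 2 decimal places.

£2.41 per kg P₂O₅ (monoammonium phosphate)

monoammonium phosphate: P₂O₅ per bag = 50 × 52% = 26 kg; cost = 62.73 / 26 = £2.4127/kg P₂O₅.
option B: P₂O₅ per bag = 25 × 15% = 3.75 kg; cost = 30.61 / 3.75 = £8.1627/kg P₂O₅.
monoammonium phosphate is cheaper.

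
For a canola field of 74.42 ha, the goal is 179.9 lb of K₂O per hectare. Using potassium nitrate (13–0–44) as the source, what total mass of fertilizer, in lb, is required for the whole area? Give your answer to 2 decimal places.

30427.63 lb

Product per hectare = 179.9 / 44% = 408.864 lb.
Total product = 408.864 × 74.42 = 30427.632 lb.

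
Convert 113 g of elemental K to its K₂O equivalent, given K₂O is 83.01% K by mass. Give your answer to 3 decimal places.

K₂O = 113 / 0.8301 = 136.1282 g.

136.128 g K₂O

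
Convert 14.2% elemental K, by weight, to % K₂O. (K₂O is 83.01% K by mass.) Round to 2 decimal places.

17.11% K₂O

%K₂O = 14.2 / 0.8301 = 17.1064%.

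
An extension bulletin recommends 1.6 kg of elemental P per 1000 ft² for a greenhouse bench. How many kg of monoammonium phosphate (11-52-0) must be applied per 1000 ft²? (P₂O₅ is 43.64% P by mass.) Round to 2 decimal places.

As P₂O₅: 1.6 / 0.4364 = 3.66636 kg per 1000 ft².
Product per 1000 ft² = 3.66636 / 52% = 7.05069 kg.

7.05 kg of product per thousand sq ft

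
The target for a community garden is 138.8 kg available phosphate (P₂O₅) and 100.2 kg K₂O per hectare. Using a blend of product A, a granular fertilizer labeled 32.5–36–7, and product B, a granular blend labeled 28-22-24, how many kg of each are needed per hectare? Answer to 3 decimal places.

Let a = kg of product A, b = kg of product B (per hectare).
P₂O₅: 0.36·a + 0.22·b = 138.8
K₂O: 0.07·a + 0.24·b = 100.2
Solving simultaneously: a = 158.7042, b = 371.2113.

158.704 kg product A, 371.211 kg product B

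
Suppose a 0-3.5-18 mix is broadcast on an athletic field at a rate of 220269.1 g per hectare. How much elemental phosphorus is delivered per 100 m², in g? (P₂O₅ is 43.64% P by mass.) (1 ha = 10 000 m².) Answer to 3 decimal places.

P₂O₅ per hectare = 220269.1 × 3.5% = 7709.42 g.
Elemental P = 7709.42 × 0.4364 = 3364.39 g per hectare.
Convert to per 100 m²: 3364.39 × 0.01 = 33.6439 g.

33.644 g P per hundred sq m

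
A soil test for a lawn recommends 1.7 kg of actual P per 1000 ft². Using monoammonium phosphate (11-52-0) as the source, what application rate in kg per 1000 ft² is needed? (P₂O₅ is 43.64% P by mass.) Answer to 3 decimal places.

7.491 kg of product per thousand sq ft

As P₂O₅: 1.7 / 0.4364 = 3.89551 kg per 1000 ft².
Product per 1000 ft² = 3.89551 / 52% = 7.49136 kg.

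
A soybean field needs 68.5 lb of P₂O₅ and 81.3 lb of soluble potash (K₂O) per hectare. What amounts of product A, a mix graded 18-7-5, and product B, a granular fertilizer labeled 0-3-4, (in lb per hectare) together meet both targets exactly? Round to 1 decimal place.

Per-hectare balance (a = product A, b = product B):
P₂O₅: 0.07·a + 0.03·b = 68.5
K₂O: 0.05·a + 0.04·b = 81.3
Solving simultaneously: a = 231.538, b = 1743.08.

231.5 lb product A, 1743.1 lb product B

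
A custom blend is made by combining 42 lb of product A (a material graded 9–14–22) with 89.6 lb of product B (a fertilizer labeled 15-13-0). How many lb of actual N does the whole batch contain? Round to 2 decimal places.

17.22 lb N

N mass = 9%×42 + 15%×89.6 = 17.22 lb.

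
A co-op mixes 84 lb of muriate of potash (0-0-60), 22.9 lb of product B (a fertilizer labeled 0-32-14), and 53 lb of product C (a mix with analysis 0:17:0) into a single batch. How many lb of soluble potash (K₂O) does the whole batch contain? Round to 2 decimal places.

53.61 lb K₂O

K₂O mass = 60%×84 + 14%×22.9 + 0%×53 = 53.606 lb.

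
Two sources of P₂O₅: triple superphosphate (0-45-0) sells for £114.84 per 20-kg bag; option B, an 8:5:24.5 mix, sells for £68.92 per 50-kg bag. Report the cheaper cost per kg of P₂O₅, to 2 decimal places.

triple superphosphate: P₂O₅ per bag = 20 × 45% = 9 kg; cost = 114.84 / 9 = £12.7600/kg P₂O₅.
option B: P₂O₅ per bag = 50 × 5% = 2.5 kg; cost = 68.92 / 2.5 = £27.5680/kg P₂O₅.
triple superphosphate is cheaper.

£12.76 per kg P₂O₅ (triple superphosphate)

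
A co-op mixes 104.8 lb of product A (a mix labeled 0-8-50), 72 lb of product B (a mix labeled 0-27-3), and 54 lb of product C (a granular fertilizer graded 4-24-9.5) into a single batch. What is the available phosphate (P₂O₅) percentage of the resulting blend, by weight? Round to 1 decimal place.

Total mass = 104.8 + 72 + 54 = 230.8 lb.
P₂O₅ mass = 8%×104.8 + 27%×72 + 24%×54 = 40.784 lb.
% P₂O₅ = 40.784 / 230.8 = 17.6707%.

17.7% P₂O₅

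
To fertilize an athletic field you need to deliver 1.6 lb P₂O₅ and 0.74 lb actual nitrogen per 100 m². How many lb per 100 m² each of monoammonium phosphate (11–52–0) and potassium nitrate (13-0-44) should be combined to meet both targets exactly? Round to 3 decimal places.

3.077 lb monoammonium phosphate, 3.089 lb potassium nitrate

Per-100 m² balance (a = monoammonium phosphate, b = potassium nitrate):
P₂O₅: 0.52·a + 0·b = 1.6
N: 0.11·a + 0.13·b = 0.74
Eliminate b: (row1) − 0/0.13·(row2) → 0.52·a = 1.6, so a = 3.07692.
Then b = (0.74 − 0.11·3.07692) / 0.13 = 3.08876.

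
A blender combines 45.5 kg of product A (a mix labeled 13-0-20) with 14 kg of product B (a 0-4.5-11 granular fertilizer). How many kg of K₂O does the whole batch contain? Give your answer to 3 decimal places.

K₂O mass = 20%×45.5 + 11%×14 = 10.64 kg.

10.640 kg K₂O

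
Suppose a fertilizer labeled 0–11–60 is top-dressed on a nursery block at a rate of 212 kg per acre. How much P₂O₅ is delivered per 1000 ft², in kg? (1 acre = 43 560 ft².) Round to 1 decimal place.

P₂O₅ per acre = 212 × 11% = 23.32 kg.
Convert to per 1000 ft²: 23.32 × 0.0229568 = 0.535354 kg.

0.5 kg P₂O₅ per thousand sq ft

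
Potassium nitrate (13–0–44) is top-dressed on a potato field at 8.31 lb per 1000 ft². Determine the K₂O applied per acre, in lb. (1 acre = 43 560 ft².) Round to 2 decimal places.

K₂O per 1000 ft² = 8.31 × 44% = 3.6564 lb.
Convert to per acre: 3.6564 × 43.56 = 159.273 lb.

159.27 lb K₂O per acre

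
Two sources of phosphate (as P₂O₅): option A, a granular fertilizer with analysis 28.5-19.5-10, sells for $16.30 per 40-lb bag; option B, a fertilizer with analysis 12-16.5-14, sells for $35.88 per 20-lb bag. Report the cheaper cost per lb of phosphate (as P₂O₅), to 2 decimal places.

$2.09 per lb P₂O₅ (option A)

option A: P₂O₅ per bag = 40 × 19.5% = 7.8 lb; cost = 16.30 / 7.8 = $2.0897/lb P₂O₅.
option B: P₂O₅ per bag = 20 × 16.5% = 3.3 lb; cost = 35.88 / 3.3 = $10.8727/lb P₂O₅.
option A is cheaper.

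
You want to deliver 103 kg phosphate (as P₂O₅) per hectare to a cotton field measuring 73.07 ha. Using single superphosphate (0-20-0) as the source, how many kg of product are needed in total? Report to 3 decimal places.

Product per hectare = 103 / 20% = 515 kg.
Total product = 515 × 73.07 = 37631.05 kg.

37631.050 kg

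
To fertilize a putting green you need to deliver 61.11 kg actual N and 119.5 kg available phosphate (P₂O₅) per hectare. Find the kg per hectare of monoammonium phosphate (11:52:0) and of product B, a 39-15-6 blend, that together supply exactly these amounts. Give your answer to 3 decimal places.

200.958 kg monoammonium phosphate, 100.012 kg product B

Let a = kg of monoammonium phosphate, b = kg of product B (per hectare).
N: 0.11·a + 0.39·b = 61.11
P₂O₅: 0.52·a + 0.15·b = 119.5
Eliminate a: (row1) − 0.11/0.52·(row2) → 0.358269·b = 35.8312, so b = 100.0118.
Back-substitute: a = (61.11 − 0.39·100.0118) / 0.11 = 200.9581.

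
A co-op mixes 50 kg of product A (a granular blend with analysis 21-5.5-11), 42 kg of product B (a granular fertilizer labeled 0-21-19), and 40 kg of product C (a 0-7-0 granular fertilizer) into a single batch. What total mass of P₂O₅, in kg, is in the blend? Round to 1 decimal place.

P₂O₅ mass = 5.5%×50 + 21%×42 + 7%×40 = 14.37 kg.

14.4 kg P₂O₅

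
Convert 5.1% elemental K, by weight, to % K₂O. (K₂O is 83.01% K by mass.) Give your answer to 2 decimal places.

6.14% K₂O

%K₂O = 5.1 / 0.8301 = 6.14384%.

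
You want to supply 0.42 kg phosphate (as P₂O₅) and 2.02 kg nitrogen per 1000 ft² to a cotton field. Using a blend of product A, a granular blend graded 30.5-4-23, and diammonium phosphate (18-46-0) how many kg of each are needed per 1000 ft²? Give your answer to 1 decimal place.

Let a = kg of product A, b = kg of diammonium phosphate (per 1000 ft²).
P₂O₅: 0.04·a + 0.46·b = 0.42
N: 0.305·a + 0.18·b = 2.02
Eliminate a: (row1) − 0.04/0.305·(row2) → 0.436393·b = 0.155082, so b = 0.355372.
Back-substitute: a = (0.42 − 0.46·0.355372) / 0.04 = 6.41322.

6.4 kg product A, 0.4 kg diammonium phosphate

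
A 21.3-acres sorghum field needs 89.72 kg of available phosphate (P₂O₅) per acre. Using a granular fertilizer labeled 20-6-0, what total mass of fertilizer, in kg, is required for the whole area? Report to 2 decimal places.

Product per acre = 89.72 / 6% = 1495.33 kg.
Total product = 1495.33 × 21.3 = 31850.6 kg.

31850.60 kg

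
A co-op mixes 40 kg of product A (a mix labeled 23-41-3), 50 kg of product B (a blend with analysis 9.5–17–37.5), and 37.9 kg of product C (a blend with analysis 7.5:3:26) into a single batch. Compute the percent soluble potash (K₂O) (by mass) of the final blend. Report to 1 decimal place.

23.3% K₂O

Total mass = 40 + 50 + 37.9 = 127.9 kg.
K₂O mass = 3%×40 + 37.5%×50 + 26%×37.9 = 29.804 kg.
% K₂O = 29.804 / 127.9 = 23.3026%.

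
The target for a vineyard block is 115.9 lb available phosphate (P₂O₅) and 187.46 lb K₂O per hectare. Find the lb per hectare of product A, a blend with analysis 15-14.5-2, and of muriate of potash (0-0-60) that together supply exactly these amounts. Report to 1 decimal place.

Let a = lb of product A, b = lb of muriate of potash (per hectare).
P₂O₅: 0.145·a + 0·b = 115.9
K₂O: 0.02·a + 0.6·b = 187.46
From row1: a = (115.9 − 0·b) / 0.145.
Into row2: 0.02·(115.9 − 0·b)/0.145 + 0.6·b = 187.46 → b = 285.79, a = 799.31.

799.3 lb product A, 285.8 lb muriate of potash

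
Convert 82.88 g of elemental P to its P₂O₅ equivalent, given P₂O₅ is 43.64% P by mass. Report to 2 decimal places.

P₂O₅ = 82.88 / 0.4364 = 189.918 g.

189.92 g P₂O₅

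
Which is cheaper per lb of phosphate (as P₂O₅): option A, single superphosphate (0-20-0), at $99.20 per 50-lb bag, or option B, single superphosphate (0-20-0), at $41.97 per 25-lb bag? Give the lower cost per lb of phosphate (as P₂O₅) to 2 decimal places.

$8.39 per lb P₂O₅ (option B)

option A: P₂O₅ per bag = 50 × 20% = 10 lb; cost = 99.20 / 10 = $9.9200/lb P₂O₅.
option B: P₂O₅ per bag = 25 × 20% = 5 lb; cost = 41.97 / 5 = $8.3940/lb P₂O₅.
option B is cheaper.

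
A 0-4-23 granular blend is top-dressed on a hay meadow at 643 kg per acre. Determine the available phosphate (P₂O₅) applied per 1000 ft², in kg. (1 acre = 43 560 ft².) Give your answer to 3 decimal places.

0.590 kg P₂O₅ per thousand sq ft

P₂O₅ per acre = 643 × 4% = 25.72 kg.
Convert to per 1000 ft²: 25.72 × 0.0229568 = 0.59045 kg.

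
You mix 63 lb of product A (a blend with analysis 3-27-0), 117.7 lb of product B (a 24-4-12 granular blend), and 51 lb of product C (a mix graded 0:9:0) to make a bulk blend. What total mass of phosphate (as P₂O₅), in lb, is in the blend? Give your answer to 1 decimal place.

P₂O₅ mass = 27%×63 + 4%×117.7 + 9%×51 = 26.308 lb.

26.3 lb P₂O₅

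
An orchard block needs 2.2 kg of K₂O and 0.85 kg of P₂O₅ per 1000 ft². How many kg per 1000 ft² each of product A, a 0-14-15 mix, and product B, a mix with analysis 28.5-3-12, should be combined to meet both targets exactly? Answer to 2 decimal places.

Per-1000 ft² balance (a = product A, b = product B):
K₂O: 0.15·a + 0.12·b = 2.2
P₂O₅: 0.14·a + 0.03·b = 0.85
Eliminate b: (row1) − 0.12/0.03·(row2) → -0.41·a = -1.2, so a = 2.92683.
Then b = (0.85 − 0.14·2.92683) / 0.03 = 14.6748.

2.93 kg product A, 14.67 kg product B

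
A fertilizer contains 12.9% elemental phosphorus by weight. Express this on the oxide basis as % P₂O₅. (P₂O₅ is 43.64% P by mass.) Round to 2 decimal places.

%P₂O₅ = 12.9 / 0.4364 = 29.56004%.

29.56% P₂O₅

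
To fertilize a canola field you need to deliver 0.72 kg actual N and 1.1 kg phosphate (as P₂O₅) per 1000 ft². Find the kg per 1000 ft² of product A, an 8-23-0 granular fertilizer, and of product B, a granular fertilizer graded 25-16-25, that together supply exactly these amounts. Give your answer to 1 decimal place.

3.6 kg product A, 1.7 kg product B

Per-1000 ft² balance (a = product A, b = product B):
N: 0.08·a + 0.25·b = 0.72
P₂O₅: 0.23·a + 0.16·b = 1.1
Eliminate a: (row1) − 0.08/0.23·(row2) → 0.194348·b = 0.337391, so b = 1.73602.
Back-substitute: a = (0.72 − 0.25·1.73602) / 0.08 = 3.57494.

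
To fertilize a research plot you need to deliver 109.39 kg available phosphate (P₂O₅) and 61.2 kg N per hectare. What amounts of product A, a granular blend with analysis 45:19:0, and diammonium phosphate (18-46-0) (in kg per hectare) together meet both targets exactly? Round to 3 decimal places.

48.969 kg product A, 217.578 kg diammonium phosphate

With a, b = kg per hectare of product A and diammonium phosphate:
P₂O₅: 0.19·a + 0.46·b = 109.39
N: 0.45·a + 0.18·b = 61.2
Eliminate a: (row1) − 0.19/0.45·(row2) → 0.384·b = 83.55, so b = 217.5781.
Back-substitute: a = (109.39 − 0.46·217.5781) / 0.19 = 48.9688.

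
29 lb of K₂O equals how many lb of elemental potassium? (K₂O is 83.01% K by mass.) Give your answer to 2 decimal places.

24.07 lb K

K = 29 × 0.8301 = 24.0729 lb.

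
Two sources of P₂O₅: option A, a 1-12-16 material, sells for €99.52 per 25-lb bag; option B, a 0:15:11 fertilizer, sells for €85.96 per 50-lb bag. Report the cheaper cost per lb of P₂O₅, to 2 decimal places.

option A: P₂O₅ per bag = 25 × 12% = 3 lb; cost = 99.52 / 3 = €33.1733/lb P₂O₅.
option B: P₂O₅ per bag = 50 × 15% = 7.5 lb; cost = 85.96 / 7.5 = €11.4613/lb P₂O₅.
option B is cheaper.

€11.46 per lb P₂O₅ (option B)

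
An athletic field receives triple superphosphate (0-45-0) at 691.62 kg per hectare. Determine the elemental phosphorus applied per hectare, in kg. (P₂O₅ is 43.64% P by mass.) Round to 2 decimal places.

P₂O₅ per hectare = 691.62 × 45% = 311.229 kg.
Elemental P = 311.229 × 0.4364 = 135.8203 kg per hectare.

135.82 kg P per hectare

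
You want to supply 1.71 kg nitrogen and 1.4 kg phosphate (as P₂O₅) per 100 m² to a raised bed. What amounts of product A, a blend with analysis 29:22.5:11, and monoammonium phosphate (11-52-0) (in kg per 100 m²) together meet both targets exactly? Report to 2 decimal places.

5.83 kg product A, 0.17 kg monoammonium phosphate

Let a = kg of product A, b = kg of monoammonium phosphate (per 100 m²).
N: 0.29·a + 0.11·b = 1.71
P₂O₅: 0.225·a + 0.52·b = 1.4
From row1: a = (1.71 − 0.11·b) / 0.29.
Into row2: 0.225·(1.71 − 0.11·b)/0.29 + 0.52·b = 1.4 → b = 0.168584, a = 5.83261.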